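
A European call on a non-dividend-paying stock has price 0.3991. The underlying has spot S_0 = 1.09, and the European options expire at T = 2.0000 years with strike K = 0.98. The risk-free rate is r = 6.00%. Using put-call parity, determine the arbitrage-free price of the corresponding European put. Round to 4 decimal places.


Answer: Put price = 0.1783

Derivation:
Put-call parity: C - P = S_0 * exp(-qT) - K * exp(-rT).
S_0 * exp(-qT) = 1.0900 * 1.00000000 = 1.09000000
K * exp(-rT) = 0.9800 * 0.88692044 = 0.86918203
P = C - S*exp(-qT) + K*exp(-rT)
P = 0.3991 - 1.09000000 + 0.86918203 = 0.1783


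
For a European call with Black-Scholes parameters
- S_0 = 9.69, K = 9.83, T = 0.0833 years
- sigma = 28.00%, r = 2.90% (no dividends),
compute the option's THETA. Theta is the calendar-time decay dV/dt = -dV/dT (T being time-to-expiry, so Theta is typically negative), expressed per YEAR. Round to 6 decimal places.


d1 = -0.1072038183; d2 = -0.1880166885
phi(d1) = 0.3966564007; exp(-qT) = 1.0000000000; exp(-rT) = 0.9975872155
Theta = -S*exp(-qT)*phi(d1)*sigma/(2*sqrt(T)) - r*K*exp(-rT)*N(d2) + q*S*exp(-qT)*N(d1)
N(d1) = 0.4573136432; N(d2) = 0.4254317845; sqrt(T) = 0.2886173938
Term 1 = -9.6900 * 1.0000000000 * 0.3966564007 * 0.2800 / (2 * 0.2886173938) = -1.8644201103
Term 2 = -0.0290 * 9.8300 * 0.9975872155 * 0.4254317845 = -0.1209852215
Term 3 = 0 (no dividend yield, q = 0)
Theta = -1.8644201103 + (-0.1209852215) + (0.0000000000) = -1.985405

Answer: Theta = -1.985405


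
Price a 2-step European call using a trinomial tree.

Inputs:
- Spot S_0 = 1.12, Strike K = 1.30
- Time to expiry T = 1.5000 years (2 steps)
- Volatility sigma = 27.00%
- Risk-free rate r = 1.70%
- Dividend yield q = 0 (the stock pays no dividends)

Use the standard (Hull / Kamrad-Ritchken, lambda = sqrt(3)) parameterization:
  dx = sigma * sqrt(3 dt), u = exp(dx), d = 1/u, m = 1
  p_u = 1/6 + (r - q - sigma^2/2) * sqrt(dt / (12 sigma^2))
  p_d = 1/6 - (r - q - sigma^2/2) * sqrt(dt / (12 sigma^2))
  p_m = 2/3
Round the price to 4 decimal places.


Answer: Price = V(0,0) = 0.0995

Derivation:
dt = T/N = 0.750000; dx = sigma*sqrt(3*dt) = 0.405000
u = exp(dx) = 1.499303; d = 1/u = 0.666977
p_u = 0.148657, p_m = 0.666667, p_d = 0.184676
Discount per step: exp(-r*dt) = 0.987331
Stock lattice S(k, j) with j the centered position index:
  k=0: S(0,+0) = 1.1200
  k=1: S(1,-1) = 0.7470; S(1,+0) = 1.1200; S(1,+1) = 1.6792
  k=2: S(2,-2) = 0.4982; S(2,-1) = 0.7470; S(2,+0) = 1.1200; S(2,+1) = 1.6792; S(2,+2) = 2.5177
Terminal payoffs V(N, j) = max(S_T - K, 0):
  V(2,-2) = 0.000000; V(2,-1) = 0.000000; V(2,+0) = 0.000000; V(2,+1) = 0.379219; V(2,+2) = 1.217657
Backward induction: V(k, j) = exp(-r*dt) * [p_u * V(k+1, j+1) + p_m * V(k+1, j) + p_d * V(k+1, j-1)]
  V(1,-1) = exp(-r*dt) * [p_u*0.000000 + p_m*0.000000 + p_d*0.000000] = 0.000000
  V(1,+0) = exp(-r*dt) * [p_u*0.379219 + p_m*0.000000 + p_d*0.000000] = 0.055659
  V(1,+1) = exp(-r*dt) * [p_u*1.217657 + p_m*0.379219 + p_d*0.000000] = 0.428330
  V(0,+0) = exp(-r*dt) * [p_u*0.428330 + p_m*0.055659 + p_d*0.000000] = 0.099504


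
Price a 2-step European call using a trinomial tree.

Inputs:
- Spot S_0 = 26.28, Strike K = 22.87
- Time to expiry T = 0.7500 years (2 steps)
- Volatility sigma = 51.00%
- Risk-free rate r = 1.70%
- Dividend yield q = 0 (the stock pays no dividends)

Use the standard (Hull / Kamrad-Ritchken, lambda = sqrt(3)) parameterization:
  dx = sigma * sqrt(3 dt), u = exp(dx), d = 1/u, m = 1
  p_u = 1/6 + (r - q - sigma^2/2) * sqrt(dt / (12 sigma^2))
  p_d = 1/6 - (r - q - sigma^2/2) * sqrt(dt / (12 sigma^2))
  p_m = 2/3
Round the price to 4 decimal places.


Answer: Price = V(0,0) = 6.2873

Derivation:
dt = T/N = 0.375000; dx = sigma*sqrt(3*dt) = 0.540937
u = exp(dx) = 1.717615; d = 1/u = 0.582203
p_u = 0.127481, p_m = 0.666667, p_d = 0.205852
Discount per step: exp(-r*dt) = 0.993645
Stock lattice S(k, j) with j the centered position index:
  k=0: S(0,+0) = 26.2800
  k=1: S(1,-1) = 15.3003; S(1,+0) = 26.2800; S(1,+1) = 45.1389
  k=2: S(2,-2) = 8.9079; S(2,-1) = 15.3003; S(2,+0) = 26.2800; S(2,+1) = 45.1389; S(2,+2) = 77.5313
Terminal payoffs V(N, j) = max(S_T - K, 0):
  V(2,-2) = 0.000000; V(2,-1) = 0.000000; V(2,+0) = 3.410000; V(2,+1) = 22.268922; V(2,+2) = 54.661288
Backward induction: V(k, j) = exp(-r*dt) * [p_u * V(k+1, j+1) + p_m * V(k+1, j) + p_d * V(k+1, j-1)]
  V(1,-1) = exp(-r*dt) * [p_u*3.410000 + p_m*0.000000 + p_d*0.000000] = 0.431948
  V(1,+0) = exp(-r*dt) * [p_u*22.268922 + p_m*3.410000 + p_d*0.000000] = 5.079715
  V(1,+1) = exp(-r*dt) * [p_u*54.661288 + p_m*22.268922 + p_d*3.410000] = 22.373104
  V(0,+0) = exp(-r*dt) * [p_u*22.373104 + p_m*5.079715 + p_d*0.431948] = 6.287334


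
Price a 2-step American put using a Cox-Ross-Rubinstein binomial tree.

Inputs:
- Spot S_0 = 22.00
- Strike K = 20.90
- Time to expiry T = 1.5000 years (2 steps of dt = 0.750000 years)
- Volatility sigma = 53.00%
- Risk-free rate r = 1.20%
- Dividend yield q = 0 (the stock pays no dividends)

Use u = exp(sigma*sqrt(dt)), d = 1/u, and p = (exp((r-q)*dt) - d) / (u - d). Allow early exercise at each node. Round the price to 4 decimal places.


Answer: Price = V(0,0) = 4.3303

Derivation:
dt = T/N = 0.750000
u = exp(sigma*sqrt(dt)) = 1.582480; d = 1/u = 0.631919
p = (exp((r-q)*dt) - d) / (u - d) = 0.396735
Discount per step: exp(-r*dt) = 0.991040
Stock lattice S(k, i) with i counting down-moves:
  k=0: S(0,0) = 22.0000
  k=1: S(1,0) = 34.8146; S(1,1) = 13.9022
  k=2: S(2,0) = 55.0934; S(2,1) = 22.0000; S(2,2) = 8.7851
Terminal payoffs V(N, i) = max(K - S_T, 0):
  V(2,0) = 0.000000; V(2,1) = 0.000000; V(2,2) = 12.114914
Backward induction: V(k, i) = exp(-r*dt) * [p * V(k+1, i) + (1-p) * V(k+1, i+1)]; then take max(V_cont, immediate exercise) for American.
  V(1,0) = exp(-r*dt) * [p*0.000000 + (1-p)*0.000000] = 0.000000; exercise = 0.000000; V(1,0) = max -> 0.000000
  V(1,1) = exp(-r*dt) * [p*0.000000 + (1-p)*12.114914] = 7.243017; exercise = 6.997774; V(1,1) = max -> 7.243017
  V(0,0) = exp(-r*dt) * [p*0.000000 + (1-p)*7.243017] = 4.330306; exercise = 0.000000; V(0,0) = max -> 4.330306


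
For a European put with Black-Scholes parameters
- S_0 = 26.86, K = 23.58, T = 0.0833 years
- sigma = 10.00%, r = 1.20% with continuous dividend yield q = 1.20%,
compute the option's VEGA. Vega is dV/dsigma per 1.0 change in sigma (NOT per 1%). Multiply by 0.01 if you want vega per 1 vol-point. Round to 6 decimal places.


Answer: Vega = 0.000110

Derivation:
d1 = 4.5269550206; d2 = 4.4980932812
phi(d1) = 0.0000141528; exp(-qT) = 0.9990008994; exp(-rT) = 0.9990008994
Vega = S * exp(-qT) * phi(d1) * sqrt(T) = 26.8600 * 0.9990008994 * 0.0000141528 * 0.2886173938 = 0.000110


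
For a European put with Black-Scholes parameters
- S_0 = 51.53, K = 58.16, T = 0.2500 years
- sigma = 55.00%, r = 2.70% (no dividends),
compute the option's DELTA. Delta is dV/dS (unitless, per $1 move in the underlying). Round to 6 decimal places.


d1 = -0.2780769850; d2 = -0.5530769850
phi(d1) = 0.3838121887; exp(-qT) = 1.0000000000; exp(-rT) = 0.9932727301
N(-d1) = 0.6095233687
Delta = -exp(-qT) * N(-d1) = -1.0000000000 * 0.6095233687 = -0.609523

Answer: Delta = -0.609523


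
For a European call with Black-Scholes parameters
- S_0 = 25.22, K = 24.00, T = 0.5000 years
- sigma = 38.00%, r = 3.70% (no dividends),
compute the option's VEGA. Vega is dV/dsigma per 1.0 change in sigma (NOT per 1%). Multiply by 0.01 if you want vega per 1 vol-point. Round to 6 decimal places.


Answer: Vega = 6.599261

Derivation:
d1 = 0.3877308393; d2 = 0.1190302625
phi(d1) = 0.3700540751; exp(-qT) = 1.0000000000; exp(-rT) = 0.9816700746
Vega = S * exp(-qT) * phi(d1) * sqrt(T) = 25.2200 * 1.0000000000 * 0.3700540751 * 0.7071067812 = 6.599261


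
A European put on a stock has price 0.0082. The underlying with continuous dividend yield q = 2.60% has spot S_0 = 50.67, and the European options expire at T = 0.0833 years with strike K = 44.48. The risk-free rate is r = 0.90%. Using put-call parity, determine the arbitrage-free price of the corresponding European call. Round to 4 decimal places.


Put-call parity: C - P = S_0 * exp(-qT) - K * exp(-rT).
S_0 * exp(-qT) = 50.6700 * 0.99783654 = 50.56037767
K * exp(-rT) = 44.4800 * 0.99925058 = 44.44666584
C = P + S*exp(-qT) - K*exp(-rT)
C = 0.0082 + 50.56037767 - 44.44666584 = 6.1219

Answer: Call price = 6.1219


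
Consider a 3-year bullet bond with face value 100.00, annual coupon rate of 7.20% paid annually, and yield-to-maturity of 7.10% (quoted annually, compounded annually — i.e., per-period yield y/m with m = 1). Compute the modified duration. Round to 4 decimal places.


Answer: Modified duration = 2.6175

Derivation:
Coupon per period c = face * coupon_rate / m = 7.200000
Periods per year m = 1; per-period yield y/m = 0.071000
Number of cashflows N = 3
Cashflows (t years, CF_t, discount factor 1/(1+y/m)^(m*t), PV):
  t = 1.0000: CF_t = 7.200000, DF = 0.933707, PV = 6.722689
  t = 2.0000: CF_t = 7.200000, DF = 0.871808, PV = 6.277021
  t = 3.0000: CF_t = 107.200000, DF = 0.814013, PV = 87.262243
Price P = sum_t PV_t = 100.261953
First compute Macaulay numerator sum_t t * PV_t:
  t * PV_t at t = 1.0000: 6.722689
  t * PV_t at t = 2.0000: 12.554041
  t * PV_t at t = 3.0000: 261.786730
Macaulay duration D = 281.063460 / 100.261953 = 2.803291
Modified duration = D / (1 + y/m) = 2.803291 / (1 + 0.071000) = 2.617452


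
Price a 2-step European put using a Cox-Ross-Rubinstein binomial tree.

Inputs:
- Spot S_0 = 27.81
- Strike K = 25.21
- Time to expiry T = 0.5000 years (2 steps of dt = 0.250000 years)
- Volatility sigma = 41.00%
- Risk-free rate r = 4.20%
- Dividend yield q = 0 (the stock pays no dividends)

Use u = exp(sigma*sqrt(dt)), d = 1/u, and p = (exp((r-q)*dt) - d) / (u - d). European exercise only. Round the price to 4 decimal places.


dt = T/N = 0.250000
u = exp(sigma*sqrt(dt)) = 1.227525; d = 1/u = 0.814647
p = (exp((r-q)*dt) - d) / (u - d) = 0.474494
Discount per step: exp(-r*dt) = 0.989555
Stock lattice S(k, i) with i counting down-moves:
  k=0: S(0,0) = 27.8100
  k=1: S(1,0) = 34.1375; S(1,1) = 22.6553
  k=2: S(2,0) = 41.9046; S(2,1) = 27.8100; S(2,2) = 18.4561
Terminal payoffs V(N, i) = max(K - S_T, 0):
  V(2,0) = 0.000000; V(2,1) = 0.000000; V(2,2) = 6.753887
Backward induction: V(k, i) = exp(-r*dt) * [p * V(k+1, i) + (1-p) * V(k+1, i+1)].
  V(1,0) = exp(-r*dt) * [p*0.000000 + (1-p)*0.000000] = 0.000000
  V(1,1) = exp(-r*dt) * [p*0.000000 + (1-p)*6.753887] = 3.512136
  V(0,0) = exp(-r*dt) * [p*0.000000 + (1-p)*3.512136] = 1.826371

Answer: Price = V(0,0) = 1.8264


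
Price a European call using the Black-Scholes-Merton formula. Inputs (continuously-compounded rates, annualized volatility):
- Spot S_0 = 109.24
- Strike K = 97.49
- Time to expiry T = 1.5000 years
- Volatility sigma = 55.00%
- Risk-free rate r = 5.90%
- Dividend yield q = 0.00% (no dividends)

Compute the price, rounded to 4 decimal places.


Answer: Price = 37.2988

Derivation:
d1 = (ln(S/K) + (r - q + 0.5*sigma^2) * T) / (sigma * sqrt(T)) = 0.63712340
d2 = d1 - sigma * sqrt(T) = -0.03648628
exp(-rT) = 0.91530311; exp(-qT) = 1.00000000
C = S_0 * exp(-qT) * N(d1) - K * exp(-rT) * N(d2)
N(d1) = 0.73797777; N(d2) = 0.48544731
C = 109.2400 * 1.00000000 * 0.73797777 - 97.4900 * 0.91530311 * 0.48544731 = 37.2988


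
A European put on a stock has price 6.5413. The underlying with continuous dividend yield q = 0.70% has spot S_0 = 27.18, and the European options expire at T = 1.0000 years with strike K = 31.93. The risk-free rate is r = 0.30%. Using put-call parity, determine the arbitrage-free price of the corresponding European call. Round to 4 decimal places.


Put-call parity: C - P = S_0 * exp(-qT) - K * exp(-rT).
S_0 * exp(-qT) = 27.1800 * 0.99302444 = 26.99040436
K * exp(-rT) = 31.9300 * 0.99700450 = 31.83435354
C = P + S*exp(-qT) - K*exp(-rT)
C = 6.5413 + 26.99040436 - 31.83435354 = 1.6974

Answer: Call price = 1.6974


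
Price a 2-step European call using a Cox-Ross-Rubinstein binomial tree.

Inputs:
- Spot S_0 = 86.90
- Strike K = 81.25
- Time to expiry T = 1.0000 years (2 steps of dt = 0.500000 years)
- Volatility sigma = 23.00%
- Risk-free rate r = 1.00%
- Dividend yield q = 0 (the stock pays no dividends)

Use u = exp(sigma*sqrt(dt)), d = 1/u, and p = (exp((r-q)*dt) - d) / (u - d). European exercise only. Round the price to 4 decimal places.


dt = T/N = 0.500000
u = exp(sigma*sqrt(dt)) = 1.176607; d = 1/u = 0.849902
p = (exp((r-q)*dt) - d) / (u - d) = 0.474773
Discount per step: exp(-r*dt) = 0.995012
Stock lattice S(k, i) with i counting down-moves:
  k=0: S(0,0) = 86.9000
  k=1: S(1,0) = 102.2471; S(1,1) = 73.8565
  k=2: S(2,0) = 120.3046; S(2,1) = 86.9000; S(2,2) = 62.7707
Terminal payoffs V(N, i) = max(S_T - K, 0):
  V(2,0) = 39.054635; V(2,1) = 5.650000; V(2,2) = 0.000000
Backward induction: V(k, i) = exp(-r*dt) * [p * V(k+1, i) + (1-p) * V(k+1, i+1)].
  V(1,0) = exp(-r*dt) * [p*39.054635 + (1-p)*5.650000] = 21.402352
  V(1,1) = exp(-r*dt) * [p*5.650000 + (1-p)*0.000000] = 2.669091
  V(0,0) = exp(-r*dt) * [p*21.402352 + (1-p)*2.669091] = 11.505474

Answer: Price = V(0,0) = 11.5055


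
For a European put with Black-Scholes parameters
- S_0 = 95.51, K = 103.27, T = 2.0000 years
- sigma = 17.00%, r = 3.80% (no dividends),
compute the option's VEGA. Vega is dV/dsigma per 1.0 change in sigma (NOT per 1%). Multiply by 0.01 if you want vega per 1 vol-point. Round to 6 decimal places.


Answer: Vega = 53.552381

Derivation:
d1 = 0.1114069044; d2 = -0.1290094013
phi(d1) = 0.3964742107; exp(-qT) = 1.0000000000; exp(-rT) = 0.9268162066
Vega = S * exp(-qT) * phi(d1) * sqrt(T) = 95.5100 * 1.0000000000 * 0.3964742107 * 1.4142135624 = 53.552381


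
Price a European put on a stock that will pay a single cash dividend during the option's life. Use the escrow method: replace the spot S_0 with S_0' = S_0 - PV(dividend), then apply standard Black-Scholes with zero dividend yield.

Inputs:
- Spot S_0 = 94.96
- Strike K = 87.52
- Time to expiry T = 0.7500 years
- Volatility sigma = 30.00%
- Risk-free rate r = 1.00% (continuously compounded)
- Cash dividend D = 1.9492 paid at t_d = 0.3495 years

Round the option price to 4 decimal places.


Answer: Price = 6.5390

Derivation:
PV(D) = D * exp(-r * t_d) = 1.9492 * 0.99651110 = 1.94239944
S_0' = S_0 - PV(D) = 94.9600 - 1.94239944 = 93.01760056
d1 = (ln(S_0'/K) + (r + sigma^2/2)*T) / (sigma*sqrt(T)) = 0.39325786
d2 = d1 - sigma*sqrt(T) = 0.13345024
exp(-rT) = 0.99252805
N(-d1) = 0.34706452; N(-d2) = 0.44691866
P = K * exp(-rT) * N(-d2) - S_0' * N(-d1) = 87.5200 * 0.99252805 * 0.44691866 - 93.01760056 * 0.34706452 = 6.5390


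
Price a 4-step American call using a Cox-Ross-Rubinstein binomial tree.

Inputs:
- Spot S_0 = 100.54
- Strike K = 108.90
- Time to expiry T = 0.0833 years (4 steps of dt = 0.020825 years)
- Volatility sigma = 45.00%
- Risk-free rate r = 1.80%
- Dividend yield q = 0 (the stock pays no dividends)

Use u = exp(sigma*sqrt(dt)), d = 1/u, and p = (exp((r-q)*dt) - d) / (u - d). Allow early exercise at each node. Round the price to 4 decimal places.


Answer: Price = V(0,0) = 2.5215

Derivation:
dt = T/N = 0.020825
u = exp(sigma*sqrt(dt)) = 1.067094; d = 1/u = 0.937125
p = (exp((r-q)*dt) - d) / (u - d) = 0.486656
Discount per step: exp(-r*dt) = 0.999625
Stock lattice S(k, i) with i counting down-moves:
  k=0: S(0,0) = 100.5400
  k=1: S(1,0) = 107.2856; S(1,1) = 94.2185
  k=2: S(2,0) = 114.4838; S(2,1) = 100.5400; S(2,2) = 88.2945
  k=3: S(3,0) = 122.1650; S(3,1) = 107.2856; S(3,2) = 94.2185; S(3,3) = 82.7430
  k=4: S(4,0) = 130.3615; S(4,1) = 114.4838; S(4,2) = 100.5400; S(4,3) = 88.2945; S(4,4) = 77.5405
Terminal payoffs V(N, i) = max(S_T - K, 0):
  V(4,0) = 21.461494; V(4,1) = 5.583818; V(4,2) = 0.000000; V(4,3) = 0.000000; V(4,4) = 0.000000
Backward induction: V(k, i) = exp(-r*dt) * [p * V(k+1, i) + (1-p) * V(k+1, i+1)]; then take max(V_cont, immediate exercise) for American.
  V(3,0) = exp(-r*dt) * [p*21.461494 + (1-p)*5.583818] = 13.305790; exercise = 13.264977; V(3,0) = max -> 13.305790
  V(3,1) = exp(-r*dt) * [p*5.583818 + (1-p)*0.000000] = 2.716378; exercise = 0.000000; V(3,1) = max -> 2.716378
  V(3,2) = exp(-r*dt) * [p*0.000000 + (1-p)*0.000000] = 0.000000; exercise = 0.000000; V(3,2) = max -> 0.000000
  V(3,3) = exp(-r*dt) * [p*0.000000 + (1-p)*0.000000] = 0.000000; exercise = 0.000000; V(3,3) = max -> 0.000000
  V(2,0) = exp(-r*dt) * [p*13.305790 + (1-p)*2.716378] = 7.866826; exercise = 5.583818; V(2,0) = max -> 7.866826
  V(2,1) = exp(-r*dt) * [p*2.716378 + (1-p)*0.000000] = 1.321445; exercise = 0.000000; V(2,1) = max -> 1.321445
  V(2,2) = exp(-r*dt) * [p*0.000000 + (1-p)*0.000000] = 0.000000; exercise = 0.000000; V(2,2) = max -> 0.000000
  V(1,0) = exp(-r*dt) * [p*7.866826 + (1-p)*1.321445] = 4.505103; exercise = 0.000000; V(1,0) = max -> 4.505103
  V(1,1) = exp(-r*dt) * [p*1.321445 + (1-p)*0.000000] = 0.642848; exercise = 0.000000; V(1,1) = max -> 0.642848
  V(0,0) = exp(-r*dt) * [p*4.505103 + (1-p)*0.642848] = 2.521491; exercise = 0.000000; V(0,0) = max -> 2.521491


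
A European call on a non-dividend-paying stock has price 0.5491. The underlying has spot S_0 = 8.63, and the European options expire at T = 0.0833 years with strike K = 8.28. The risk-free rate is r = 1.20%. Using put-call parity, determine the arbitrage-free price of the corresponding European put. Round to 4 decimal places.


Answer: Put price = 0.1908

Derivation:
Put-call parity: C - P = S_0 * exp(-qT) - K * exp(-rT).
S_0 * exp(-qT) = 8.6300 * 1.00000000 = 8.63000000
K * exp(-rT) = 8.2800 * 0.99900090 = 8.27172745
P = C - S*exp(-qT) + K*exp(-rT)
P = 0.5491 - 8.63000000 + 8.27172745 = 0.1908


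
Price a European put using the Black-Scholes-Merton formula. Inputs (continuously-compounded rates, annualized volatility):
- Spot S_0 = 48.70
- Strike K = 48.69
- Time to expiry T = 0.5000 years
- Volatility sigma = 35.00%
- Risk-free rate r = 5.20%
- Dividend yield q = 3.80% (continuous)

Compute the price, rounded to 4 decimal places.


d1 = (ln(S/K) + (r - q + 0.5*sigma^2) * T) / (sigma * sqrt(T)) = 0.15285774
d2 = d1 - sigma * sqrt(T) = -0.09462964
exp(-rT) = 0.97433509; exp(-qT) = 0.98117936
P = K * exp(-rT) * N(-d2) - S_0 * exp(-qT) * N(-d1)
N(-d1) = 0.43925523; N(-d2) = 0.53769550
P = 48.6900 * 0.97433509 * 0.53769550 - 48.7000 * 0.98117936 * 0.43925523 = 4.5194

Answer: Price = 4.5194


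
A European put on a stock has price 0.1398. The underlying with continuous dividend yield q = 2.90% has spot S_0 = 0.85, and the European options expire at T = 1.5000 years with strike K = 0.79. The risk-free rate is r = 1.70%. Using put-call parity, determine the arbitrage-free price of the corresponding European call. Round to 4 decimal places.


Put-call parity: C - P = S_0 * exp(-qT) - K * exp(-rT).
S_0 * exp(-qT) = 0.8500 * 0.95743255 = 0.81381767
K * exp(-rT) = 0.7900 * 0.97482238 = 0.77010968
C = P + S*exp(-qT) - K*exp(-rT)
C = 0.1398 + 0.81381767 - 0.77010968 = 0.1835

Answer: Call price = 0.1835


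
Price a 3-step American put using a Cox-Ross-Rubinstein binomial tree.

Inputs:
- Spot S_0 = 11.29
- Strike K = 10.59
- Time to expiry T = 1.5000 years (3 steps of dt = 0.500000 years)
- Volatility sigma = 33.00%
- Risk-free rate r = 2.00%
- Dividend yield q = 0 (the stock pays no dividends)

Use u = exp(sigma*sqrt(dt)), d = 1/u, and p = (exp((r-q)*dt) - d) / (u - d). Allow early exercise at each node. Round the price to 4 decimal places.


Answer: Price = V(0,0) = 1.4186

Derivation:
dt = T/N = 0.500000
u = exp(sigma*sqrt(dt)) = 1.262817; d = 1/u = 0.791880
p = (exp((r-q)*dt) - d) / (u - d) = 0.463268
Discount per step: exp(-r*dt) = 0.990050
Stock lattice S(k, i) with i counting down-moves:
  k=0: S(0,0) = 11.2900
  k=1: S(1,0) = 14.2572; S(1,1) = 8.9403
  k=2: S(2,0) = 18.0043; S(2,1) = 11.2900; S(2,2) = 7.0797
  k=3: S(3,0) = 22.7361; S(3,1) = 14.2572; S(3,2) = 8.9403; S(3,3) = 5.6062
Terminal payoffs V(N, i) = max(K - S_T, 0):
  V(3,0) = 0.000000; V(3,1) = 0.000000; V(3,2) = 1.649673; V(3,3) = 4.983752
Backward induction: V(k, i) = exp(-r*dt) * [p * V(k+1, i) + (1-p) * V(k+1, i+1)]; then take max(V_cont, immediate exercise) for American.
  V(2,0) = exp(-r*dt) * [p*0.000000 + (1-p)*0.000000] = 0.000000; exercise = 0.000000; V(2,0) = max -> 0.000000
  V(2,1) = exp(-r*dt) * [p*0.000000 + (1-p)*1.649673] = 0.876623; exercise = 0.000000; V(2,1) = max -> 0.876623
  V(2,2) = exp(-r*dt) * [p*1.649673 + (1-p)*4.983752] = 3.404961; exercise = 3.510333; V(2,2) = max -> 3.510333
  V(1,0) = exp(-r*dt) * [p*0.000000 + (1-p)*0.876623] = 0.465830; exercise = 0.000000; V(1,0) = max -> 0.465830
  V(1,1) = exp(-r*dt) * [p*0.876623 + (1-p)*3.510333] = 2.267432; exercise = 1.649673; V(1,1) = max -> 2.267432
  V(0,0) = exp(-r*dt) * [p*0.465830 + (1-p)*2.267432] = 1.418551; exercise = 0.000000; V(0,0) = max -> 1.418551


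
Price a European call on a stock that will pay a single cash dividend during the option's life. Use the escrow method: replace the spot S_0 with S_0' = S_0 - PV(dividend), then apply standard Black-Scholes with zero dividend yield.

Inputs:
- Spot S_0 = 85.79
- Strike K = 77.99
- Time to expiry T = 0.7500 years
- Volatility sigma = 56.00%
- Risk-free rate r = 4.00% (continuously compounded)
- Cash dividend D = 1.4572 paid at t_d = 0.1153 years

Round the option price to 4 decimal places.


PV(D) = D * exp(-r * t_d) = 1.4572 * 0.99539862 = 1.45049487
S_0' = S_0 - PV(D) = 85.7900 - 1.45049487 = 84.33950513
d1 = (ln(S_0'/K) + (r + sigma^2/2)*T) / (sigma*sqrt(T)) = 0.46573561
d2 = d1 - sigma*sqrt(T) = -0.01923862
exp(-rT) = 0.97044553
N(d1) = 0.67929762; N(d2) = 0.49232538
C = S_0' * N(d1) - K * exp(-rT) * N(d2) = 84.33950513 * 0.67929762 - 77.9900 * 0.97044553 * 0.49232538 = 20.0300

Answer: Price = 20.0300


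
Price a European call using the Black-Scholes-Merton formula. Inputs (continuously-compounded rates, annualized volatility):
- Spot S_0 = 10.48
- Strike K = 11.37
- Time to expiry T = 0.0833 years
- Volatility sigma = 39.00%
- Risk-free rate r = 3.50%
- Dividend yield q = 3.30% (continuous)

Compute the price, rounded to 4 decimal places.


d1 = (ln(S/K) + (r - q + 0.5*sigma^2) * T) / (sigma * sqrt(T)) = -0.66637830
d2 = d1 - sigma * sqrt(T) = -0.77893909
exp(-rT) = 0.99708875; exp(-qT) = 0.99725487
C = S_0 * exp(-qT) * N(d1) - K * exp(-rT) * N(d2)
N(d1) = 0.25258466; N(d2) = 0.21800780
C = 10.4800 * 0.99725487 * 0.25258466 - 11.3700 * 0.99708875 * 0.21800780 = 0.1683

Answer: Price = 0.1683


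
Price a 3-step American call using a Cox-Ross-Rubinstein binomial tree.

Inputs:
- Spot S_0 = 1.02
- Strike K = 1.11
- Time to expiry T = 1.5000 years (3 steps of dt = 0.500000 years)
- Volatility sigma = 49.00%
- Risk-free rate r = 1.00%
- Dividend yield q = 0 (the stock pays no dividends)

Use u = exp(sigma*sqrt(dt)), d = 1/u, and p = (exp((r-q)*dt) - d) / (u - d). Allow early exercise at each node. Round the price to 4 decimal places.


Answer: Price = V(0,0) = 0.2316

Derivation:
dt = T/N = 0.500000
u = exp(sigma*sqrt(dt)) = 1.414084; d = 1/u = 0.707171
p = (exp((r-q)*dt) - d) / (u - d) = 0.421326
Discount per step: exp(-r*dt) = 0.995012
Stock lattice S(k, i) with i counting down-moves:
  k=0: S(0,0) = 1.0200
  k=1: S(1,0) = 1.4424; S(1,1) = 0.7213
  k=2: S(2,0) = 2.0396; S(2,1) = 1.0200; S(2,2) = 0.5101
  k=3: S(3,0) = 2.8842; S(3,1) = 1.4424; S(3,2) = 0.7213; S(3,3) = 0.3607
Terminal payoffs V(N, i) = max(S_T - K, 0):
  V(3,0) = 1.774206; V(3,1) = 0.332366; V(3,2) = 0.000000; V(3,3) = 0.000000
Backward induction: V(k, i) = exp(-r*dt) * [p * V(k+1, i) + (1-p) * V(k+1, i+1)]; then take max(V_cont, immediate exercise) for American.
  V(2,0) = exp(-r*dt) * [p*1.774206 + (1-p)*0.332366] = 0.935164; exercise = 0.929628; V(2,0) = max -> 0.935164
  V(2,1) = exp(-r*dt) * [p*0.332366 + (1-p)*0.000000] = 0.139336; exercise = 0.000000; V(2,1) = max -> 0.139336
  V(2,2) = exp(-r*dt) * [p*0.000000 + (1-p)*0.000000] = 0.000000; exercise = 0.000000; V(2,2) = max -> 0.000000
  V(1,0) = exp(-r*dt) * [p*0.935164 + (1-p)*0.139336] = 0.472272; exercise = 0.332366; V(1,0) = max -> 0.472272
  V(1,1) = exp(-r*dt) * [p*0.139336 + (1-p)*0.000000] = 0.058413; exercise = 0.000000; V(1,1) = max -> 0.058413
  V(0,0) = exp(-r*dt) * [p*0.472272 + (1-p)*0.058413] = 0.231622; exercise = 0.000000; V(0,0) = max -> 0.231622


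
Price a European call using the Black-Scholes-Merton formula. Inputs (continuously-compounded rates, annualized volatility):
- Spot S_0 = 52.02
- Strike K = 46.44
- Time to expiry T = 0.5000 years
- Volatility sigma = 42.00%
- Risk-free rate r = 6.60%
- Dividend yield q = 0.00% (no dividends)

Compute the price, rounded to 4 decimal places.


Answer: Price = 9.9418

Derivation:
d1 = (ln(S/K) + (r - q + 0.5*sigma^2) * T) / (sigma * sqrt(T)) = 0.64167281
d2 = d1 - sigma * sqrt(T) = 0.34468797
exp(-rT) = 0.96753856; exp(-qT) = 1.00000000
C = S_0 * exp(-qT) * N(d1) - K * exp(-rT) * N(d2)
N(d1) = 0.73945718; N(d2) = 0.63483552
C = 52.0200 * 1.00000000 * 0.73945718 - 46.4400 * 0.96753856 * 0.63483552 = 9.9418


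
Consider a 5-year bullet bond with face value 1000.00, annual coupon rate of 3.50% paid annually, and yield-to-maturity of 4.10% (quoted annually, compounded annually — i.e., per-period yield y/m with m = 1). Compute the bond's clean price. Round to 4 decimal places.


Coupon per period c = face * coupon_rate / m = 35.000000
Periods per year m = 1; per-period yield y/m = 0.041000
Number of cashflows N = 5
Cashflows (t years, CF_t, discount factor 1/(1+y/m)^(m*t), PV):
  t = 1.0000: CF_t = 35.000000, DF = 0.960615, PV = 33.621518
  t = 2.0000: CF_t = 35.000000, DF = 0.922781, PV = 32.297327
  t = 3.0000: CF_t = 35.000000, DF = 0.886437, PV = 31.025290
  t = 4.0000: CF_t = 35.000000, DF = 0.851524, PV = 29.803353
  t = 5.0000: CF_t = 1035.000000, DF = 0.817987, PV = 846.616449
Price P = sum_t PV_t = 973.363938

Answer: Price = 973.3639


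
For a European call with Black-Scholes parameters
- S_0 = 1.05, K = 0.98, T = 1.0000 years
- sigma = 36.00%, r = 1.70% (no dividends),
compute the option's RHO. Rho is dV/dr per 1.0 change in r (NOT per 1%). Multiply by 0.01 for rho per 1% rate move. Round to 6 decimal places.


d1 = 0.4188690875; d2 = 0.0588690875
phi(d1) = 0.3654359738; exp(-qT) = 1.0000000000; exp(-rT) = 0.9831436846
N(d2) = 0.5234718100
Rho = K*T*exp(-rT)*N(d2) = 0.9800 * 1.0000 * 0.9831436846 * 0.5234718100 = 0.504355

Answer: Rho = 0.504355


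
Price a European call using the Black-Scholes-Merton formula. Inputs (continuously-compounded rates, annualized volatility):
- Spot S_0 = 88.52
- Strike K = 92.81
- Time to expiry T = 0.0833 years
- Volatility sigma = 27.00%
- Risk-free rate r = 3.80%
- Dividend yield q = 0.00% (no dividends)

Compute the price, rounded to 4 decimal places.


Answer: Price = 1.2547

Derivation:
d1 = (ln(S/K) + (r - q + 0.5*sigma^2) * T) / (sigma * sqrt(T)) = -0.52772919
d2 = d1 - sigma * sqrt(T) = -0.60565589
exp(-rT) = 0.99683960; exp(-qT) = 1.00000000
C = S_0 * exp(-qT) * N(d1) - K * exp(-rT) * N(d2)
N(d1) = 0.29884365; N(d2) = 0.27237164
C = 88.5200 * 1.00000000 * 0.29884365 - 92.8100 * 0.99683960 * 0.27237164 = 1.2547


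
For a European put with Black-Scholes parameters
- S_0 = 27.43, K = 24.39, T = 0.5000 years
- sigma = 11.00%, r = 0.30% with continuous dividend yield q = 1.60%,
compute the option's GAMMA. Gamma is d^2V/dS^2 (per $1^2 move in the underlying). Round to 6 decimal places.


d1 = 1.4654992808; d2 = 1.3877175349
phi(d1) = 0.1363155849; exp(-qT) = 0.9920319148; exp(-rT) = 0.9985011244
Gamma = exp(-qT) * phi(d1) / (S * sigma * sqrt(T)) = 0.9920319148 * 0.1363155849 / (27.4300 * 0.1100 * 0.7071067812) = 0.063382

Answer: Gamma = 0.063382


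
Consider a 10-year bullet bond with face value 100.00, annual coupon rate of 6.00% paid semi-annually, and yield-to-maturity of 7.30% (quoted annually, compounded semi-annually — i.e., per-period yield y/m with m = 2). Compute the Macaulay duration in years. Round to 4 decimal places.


Coupon per period c = face * coupon_rate / m = 3.000000
Periods per year m = 2; per-period yield y/m = 0.036500
Number of cashflows N = 20
Cashflows (t years, CF_t, discount factor 1/(1+y/m)^(m*t), PV):
  t = 0.5000: CF_t = 3.000000, DF = 0.964785, PV = 2.894356
  t = 1.0000: CF_t = 3.000000, DF = 0.930811, PV = 2.792432
  t = 1.5000: CF_t = 3.000000, DF = 0.898033, PV = 2.694098
  t = 2.0000: CF_t = 3.000000, DF = 0.866409, PV = 2.599226
  t = 2.5000: CF_t = 3.000000, DF = 0.835898, PV = 2.507695
  t = 3.0000: CF_t = 3.000000, DF = 0.806462, PV = 2.419387
  t = 3.5000: CF_t = 3.000000, DF = 0.778063, PV = 2.334189
  t = 4.0000: CF_t = 3.000000, DF = 0.750664, PV = 2.251992
  t = 4.5000: CF_t = 3.000000, DF = 0.724230, PV = 2.172689
  t = 5.0000: CF_t = 3.000000, DF = 0.698726, PV = 2.096178
  t = 5.5000: CF_t = 3.000000, DF = 0.674121, PV = 2.022362
  t = 6.0000: CF_t = 3.000000, DF = 0.650382, PV = 1.951145
  t = 6.5000: CF_t = 3.000000, DF = 0.627479, PV = 1.882436
  t = 7.0000: CF_t = 3.000000, DF = 0.605382, PV = 1.816147
  t = 7.5000: CF_t = 3.000000, DF = 0.584064, PV = 1.752192
  t = 8.0000: CF_t = 3.000000, DF = 0.563496, PV = 1.690489
  t = 8.5000: CF_t = 3.000000, DF = 0.543653, PV = 1.630959
  t = 9.0000: CF_t = 3.000000, DF = 0.524508, PV = 1.573525
  t = 9.5000: CF_t = 3.000000, DF = 0.506038, PV = 1.518114
  t = 10.0000: CF_t = 103.000000, DF = 0.488218, PV = 50.286464
Price P = sum_t PV_t = 90.886076
Macaulay numerator sum_t t * PV_t:
  t * PV_t at t = 0.5000: 1.447178
  t * PV_t at t = 1.0000: 2.792432
  t * PV_t at t = 1.5000: 4.041146
  t * PV_t at t = 2.0000: 5.198452
  t * PV_t at t = 2.5000: 6.269238
  t * PV_t at t = 3.0000: 7.258162
  t * PV_t at t = 3.5000: 8.169663
  t * PV_t at t = 4.0000: 9.007967
  t * PV_t at t = 4.5000: 9.777099
  t * PV_t at t = 5.0000: 10.480891
  t * PV_t at t = 5.5000: 11.122991
  t * PV_t at t = 6.0000: 11.706871
  t * PV_t at t = 6.5000: 12.235835
  t * PV_t at t = 7.0000: 12.713028
  t * PV_t at t = 7.5000: 13.141439
  t * PV_t at t = 8.0000: 13.523912
  t * PV_t at t = 8.5000: 13.863152
  t * PV_t at t = 9.0000: 14.161728
  t * PV_t at t = 9.5000: 14.422085
  t * PV_t at t = 10.0000: 502.864637
Macaulay duration D = (sum_t t * PV_t) / P = 684.197906 / 90.886076 = 7.528083

Answer: Macaulay duration = 7.5281 years


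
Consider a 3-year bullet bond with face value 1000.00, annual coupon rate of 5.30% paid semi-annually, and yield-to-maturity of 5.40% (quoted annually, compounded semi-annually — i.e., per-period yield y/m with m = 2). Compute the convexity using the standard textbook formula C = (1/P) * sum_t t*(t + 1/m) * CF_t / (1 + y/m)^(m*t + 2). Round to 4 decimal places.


Coupon per period c = face * coupon_rate / m = 26.500000
Periods per year m = 2; per-period yield y/m = 0.027000
Number of cashflows N = 6
Cashflows (t years, CF_t, discount factor 1/(1+y/m)^(m*t), PV):
  t = 0.5000: CF_t = 26.500000, DF = 0.973710, PV = 25.803311
  t = 1.0000: CF_t = 26.500000, DF = 0.948111, PV = 25.124937
  t = 1.5000: CF_t = 26.500000, DF = 0.923185, PV = 24.464399
  t = 2.0000: CF_t = 26.500000, DF = 0.898914, PV = 23.821225
  t = 2.5000: CF_t = 26.500000, DF = 0.875282, PV = 23.194961
  t = 3.0000: CF_t = 1026.500000, DF = 0.852270, PV = 874.855431
Price P = sum_t PV_t = 997.264264
Convexity numerator sum_t t*(t + 1/m) * CF_t / (1+y/m)^(m*t + 2):
  t = 0.5000: term = 12.232199
  t = 1.0000: term = 35.731838
  t = 1.5000: term = 69.584884
  t = 2.0000: term = 112.925811
  t = 2.5000: term = 164.935459
  t = 3.0000: term = 8709.329149
Convexity = (1/P) * sum = 9104.739340 / 997.264264 = 9.129716

Answer: Convexity = 9.1297


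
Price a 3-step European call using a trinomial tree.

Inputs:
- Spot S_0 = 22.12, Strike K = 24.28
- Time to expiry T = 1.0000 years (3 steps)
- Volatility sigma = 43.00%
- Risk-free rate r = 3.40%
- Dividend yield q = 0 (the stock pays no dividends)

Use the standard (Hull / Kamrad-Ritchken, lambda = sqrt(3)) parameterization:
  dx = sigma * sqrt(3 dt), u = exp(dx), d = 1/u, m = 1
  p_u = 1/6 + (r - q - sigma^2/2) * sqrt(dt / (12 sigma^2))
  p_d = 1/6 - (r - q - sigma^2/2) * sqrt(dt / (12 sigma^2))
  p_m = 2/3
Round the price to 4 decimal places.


Answer: Price = V(0,0) = 3.1997

Derivation:
dt = T/N = 0.333333; dx = sigma*sqrt(3*dt) = 0.430000
u = exp(dx) = 1.537258; d = 1/u = 0.650509
p_u = 0.144012, p_m = 0.666667, p_d = 0.189322
Discount per step: exp(-r*dt) = 0.988731
Stock lattice S(k, j) with j the centered position index:
  k=0: S(0,+0) = 22.1200
  k=1: S(1,-1) = 14.3893; S(1,+0) = 22.1200; S(1,+1) = 34.0041
  k=2: S(2,-2) = 9.3603; S(2,-1) = 14.3893; S(2,+0) = 22.1200; S(2,+1) = 34.0041; S(2,+2) = 52.2731
  k=3: S(3,-3) = 6.0890; S(3,-2) = 9.3603; S(3,-1) = 14.3893; S(3,+0) = 22.1200; S(3,+1) = 34.0041; S(3,+2) = 52.2731; S(3,+3) = 80.3572
Terminal payoffs V(N, j) = max(S_T - K, 0):
  V(3,-3) = 0.000000; V(3,-2) = 0.000000; V(3,-1) = 0.000000; V(3,+0) = 0.000000; V(3,+1) = 9.724136; V(3,+2) = 27.993115; V(3,+3) = 56.077239
Backward induction: V(k, j) = exp(-r*dt) * [p_u * V(k+1, j+1) + p_m * V(k+1, j) + p_d * V(k+1, j-1)]
  V(2,-2) = exp(-r*dt) * [p_u*0.000000 + p_m*0.000000 + p_d*0.000000] = 0.000000
  V(2,-1) = exp(-r*dt) * [p_u*0.000000 + p_m*0.000000 + p_d*0.000000] = 0.000000
  V(2,+0) = exp(-r*dt) * [p_u*9.724136 + p_m*0.000000 + p_d*0.000000] = 1.384607
  V(2,+1) = exp(-r*dt) * [p_u*27.993115 + p_m*9.724136 + p_d*0.000000] = 10.395605
  V(2,+2) = exp(-r*dt) * [p_u*56.077239 + p_m*27.993115 + p_d*9.724136] = 28.256776
  V(1,-1) = exp(-r*dt) * [p_u*1.384607 + p_m*0.000000 + p_d*0.000000] = 0.197152
  V(1,+0) = exp(-r*dt) * [p_u*10.395605 + p_m*1.384607 + p_d*0.000000] = 2.392886
  V(1,+1) = exp(-r*dt) * [p_u*28.256776 + p_m*10.395605 + p_d*1.384607] = 11.134930
  V(0,+0) = exp(-r*dt) * [p_u*11.134930 + p_m*2.392886 + p_d*0.197152] = 3.199673


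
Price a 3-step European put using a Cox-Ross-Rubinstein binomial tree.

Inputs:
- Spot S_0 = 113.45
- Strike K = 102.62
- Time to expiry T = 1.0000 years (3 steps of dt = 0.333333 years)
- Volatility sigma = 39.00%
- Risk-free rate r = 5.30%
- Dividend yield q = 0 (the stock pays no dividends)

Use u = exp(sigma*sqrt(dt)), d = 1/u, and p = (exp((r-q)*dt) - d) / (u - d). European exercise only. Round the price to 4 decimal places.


dt = T/N = 0.333333
u = exp(sigma*sqrt(dt)) = 1.252531; d = 1/u = 0.798383
p = (exp((r-q)*dt) - d) / (u - d) = 0.483191
Discount per step: exp(-r*dt) = 0.982488
Stock lattice S(k, i) with i counting down-moves:
  k=0: S(0,0) = 113.4500
  k=1: S(1,0) = 142.0997; S(1,1) = 90.5766
  k=2: S(2,0) = 177.9843; S(2,1) = 113.4500; S(2,2) = 72.3148
  k=3: S(3,0) = 222.9309; S(3,1) = 142.0997; S(3,2) = 90.5766; S(3,3) = 57.7349
Terminal payoffs V(N, i) = max(K - S_T, 0):
  V(3,0) = 0.000000; V(3,1) = 0.000000; V(3,2) = 12.043427; V(3,3) = 44.885068
Backward induction: V(k, i) = exp(-r*dt) * [p * V(k+1, i) + (1-p) * V(k+1, i+1)].
  V(2,0) = exp(-r*dt) * [p*0.000000 + (1-p)*0.000000] = 0.000000
  V(2,1) = exp(-r*dt) * [p*0.000000 + (1-p)*12.043427] = 6.115153
  V(2,2) = exp(-r*dt) * [p*12.043427 + (1-p)*44.885068] = 28.508153
  V(1,0) = exp(-r*dt) * [p*0.000000 + (1-p)*6.115153] = 3.105022
  V(1,1) = exp(-r*dt) * [p*6.115153 + (1-p)*28.508153] = 17.378306
  V(0,0) = exp(-r*dt) * [p*3.105022 + (1-p)*17.378306] = 10.298031

Answer: Price = V(0,0) = 10.2980


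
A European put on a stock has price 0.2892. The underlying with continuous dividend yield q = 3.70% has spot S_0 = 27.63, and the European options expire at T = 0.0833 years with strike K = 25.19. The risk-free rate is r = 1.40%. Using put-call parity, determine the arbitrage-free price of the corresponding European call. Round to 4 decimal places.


Put-call parity: C - P = S_0 * exp(-qT) - K * exp(-rT).
S_0 * exp(-qT) = 27.6300 * 0.99692264 = 27.54497268
K * exp(-rT) = 25.1900 * 0.99883448 = 25.16064054
C = P + S*exp(-qT) - K*exp(-rT)
C = 0.2892 + 27.54497268 - 25.16064054 = 2.6735

Answer: Call price = 2.6735


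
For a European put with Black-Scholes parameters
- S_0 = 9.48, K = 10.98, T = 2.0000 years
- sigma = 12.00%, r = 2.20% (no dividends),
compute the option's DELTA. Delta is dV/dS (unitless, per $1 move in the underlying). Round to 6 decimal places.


d1 = -0.5214389241; d2 = -0.6911445516
phi(d1) = 0.3482314936; exp(-qT) = 1.0000000000; exp(-rT) = 0.9569539575
N(-d1) = 0.6989694790
Delta = -exp(-qT) * N(-d1) = -1.0000000000 * 0.6989694790 = -0.698969

Answer: Delta = -0.698969


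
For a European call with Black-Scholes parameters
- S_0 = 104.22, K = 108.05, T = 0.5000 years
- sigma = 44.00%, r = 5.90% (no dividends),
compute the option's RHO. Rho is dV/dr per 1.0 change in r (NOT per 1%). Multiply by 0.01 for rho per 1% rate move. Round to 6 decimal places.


Answer: Rho = 22.547819

Derivation:
d1 = 0.1343823221; d2 = -0.1767446617
phi(d1) = 0.3953563229; exp(-qT) = 1.0000000000; exp(-rT) = 0.9709308776
N(d2) = 0.4298544791
Rho = K*T*exp(-rT)*N(d2) = 108.0500 * 0.5000 * 0.9709308776 * 0.4298544791 = 22.547819


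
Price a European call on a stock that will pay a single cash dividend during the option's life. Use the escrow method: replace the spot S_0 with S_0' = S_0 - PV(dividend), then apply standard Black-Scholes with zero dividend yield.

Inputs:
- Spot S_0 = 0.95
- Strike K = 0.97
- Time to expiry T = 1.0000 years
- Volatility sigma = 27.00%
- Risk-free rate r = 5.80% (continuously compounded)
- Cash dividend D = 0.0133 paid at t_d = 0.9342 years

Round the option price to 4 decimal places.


PV(D) = D * exp(-r * t_d) = 0.0133 * 0.94725817 = 0.01259853
S_0' = S_0 - PV(D) = 0.9500 - 0.01259853 = 0.93740147
d1 = (ln(S_0'/K) + (r + sigma^2/2)*T) / (sigma*sqrt(T)) = 0.22320585
d2 = d1 - sigma*sqrt(T) = -0.04679415
exp(-rT) = 0.94364995
N(d1) = 0.58831235; N(d2) = 0.48133864
C = S_0' * N(d1) - K * exp(-rT) * N(d2) = 0.93740147 * 0.58831235 - 0.9700 * 0.94364995 * 0.48133864 = 0.1109

Answer: Price = 0.1109


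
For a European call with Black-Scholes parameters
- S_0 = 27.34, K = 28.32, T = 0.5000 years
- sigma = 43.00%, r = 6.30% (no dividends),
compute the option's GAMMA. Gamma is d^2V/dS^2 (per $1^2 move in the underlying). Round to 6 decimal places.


Answer: Gamma = 0.047524

Derivation:
d1 = 0.1398017938; d2 = -0.1642541221
phi(d1) = 0.3950626955; exp(-qT) = 1.0000000000; exp(-rT) = 0.9689909565
Gamma = exp(-qT) * phi(d1) / (S * sigma * sqrt(T)) = 1.0000000000 * 0.3950626955 / (27.3400 * 0.4300 * 0.7071067812) = 0.047524


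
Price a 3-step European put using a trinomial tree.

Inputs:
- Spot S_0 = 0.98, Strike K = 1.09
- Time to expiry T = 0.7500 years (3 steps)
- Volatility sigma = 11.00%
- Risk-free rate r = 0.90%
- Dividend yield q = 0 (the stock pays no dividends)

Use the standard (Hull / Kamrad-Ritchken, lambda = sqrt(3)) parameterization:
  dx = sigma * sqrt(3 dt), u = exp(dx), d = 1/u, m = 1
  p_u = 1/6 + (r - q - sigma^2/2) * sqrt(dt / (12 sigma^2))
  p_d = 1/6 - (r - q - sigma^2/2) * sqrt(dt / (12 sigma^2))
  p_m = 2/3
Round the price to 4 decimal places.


Answer: Price = V(0,0) = 0.1093

Derivation:
dt = T/N = 0.250000; dx = sigma*sqrt(3*dt) = 0.095263
u = exp(dx) = 1.099948; d = 1/u = 0.909134
p_u = 0.170538, p_m = 0.666667, p_d = 0.162796
Discount per step: exp(-r*dt) = 0.997753
Stock lattice S(k, j) with j the centered position index:
  k=0: S(0,+0) = 0.9800
  k=1: S(1,-1) = 0.8910; S(1,+0) = 0.9800; S(1,+1) = 1.0779
  k=2: S(2,-2) = 0.8100; S(2,-1) = 0.8910; S(2,+0) = 0.9800; S(2,+1) = 1.0779; S(2,+2) = 1.1857
  k=3: S(3,-3) = 0.7364; S(3,-2) = 0.8100; S(3,-1) = 0.8910; S(3,+0) = 0.9800; S(3,+1) = 1.0779; S(3,+2) = 1.1857; S(3,+3) = 1.3042
Terminal payoffs V(N, j) = max(K - S_T, 0):
  V(3,-3) = 0.353607; V(3,-2) = 0.280006; V(3,-1) = 0.199049; V(3,+0) = 0.110000; V(3,+1) = 0.012051; V(3,+2) = 0.000000; V(3,+3) = 0.000000
Backward induction: V(k, j) = exp(-r*dt) * [p_u * V(k+1, j+1) + p_m * V(k+1, j) + p_d * V(k+1, j-1)]
  V(2,-2) = exp(-r*dt) * [p_u*0.199049 + p_m*0.280006 + p_d*0.353607] = 0.277556
  V(2,-1) = exp(-r*dt) * [p_u*0.110000 + p_m*0.199049 + p_d*0.280006] = 0.196599
  V(2,+0) = exp(-r*dt) * [p_u*0.012051 + p_m*0.110000 + p_d*0.199049] = 0.107551
  V(2,+1) = exp(-r*dt) * [p_u*0.000000 + p_m*0.012051 + p_d*0.110000] = 0.025883
  V(2,+2) = exp(-r*dt) * [p_u*0.000000 + p_m*0.000000 + p_d*0.012051] = 0.001957
  V(1,-1) = exp(-r*dt) * [p_u*0.107551 + p_m*0.196599 + p_d*0.277556] = 0.194155
  V(1,+0) = exp(-r*dt) * [p_u*0.025883 + p_m*0.107551 + p_d*0.196599] = 0.107877
  V(1,+1) = exp(-r*dt) * [p_u*0.001957 + p_m*0.025883 + p_d*0.107551] = 0.035019
  V(0,+0) = exp(-r*dt) * [p_u*0.035019 + p_m*0.107877 + p_d*0.194155] = 0.109252
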